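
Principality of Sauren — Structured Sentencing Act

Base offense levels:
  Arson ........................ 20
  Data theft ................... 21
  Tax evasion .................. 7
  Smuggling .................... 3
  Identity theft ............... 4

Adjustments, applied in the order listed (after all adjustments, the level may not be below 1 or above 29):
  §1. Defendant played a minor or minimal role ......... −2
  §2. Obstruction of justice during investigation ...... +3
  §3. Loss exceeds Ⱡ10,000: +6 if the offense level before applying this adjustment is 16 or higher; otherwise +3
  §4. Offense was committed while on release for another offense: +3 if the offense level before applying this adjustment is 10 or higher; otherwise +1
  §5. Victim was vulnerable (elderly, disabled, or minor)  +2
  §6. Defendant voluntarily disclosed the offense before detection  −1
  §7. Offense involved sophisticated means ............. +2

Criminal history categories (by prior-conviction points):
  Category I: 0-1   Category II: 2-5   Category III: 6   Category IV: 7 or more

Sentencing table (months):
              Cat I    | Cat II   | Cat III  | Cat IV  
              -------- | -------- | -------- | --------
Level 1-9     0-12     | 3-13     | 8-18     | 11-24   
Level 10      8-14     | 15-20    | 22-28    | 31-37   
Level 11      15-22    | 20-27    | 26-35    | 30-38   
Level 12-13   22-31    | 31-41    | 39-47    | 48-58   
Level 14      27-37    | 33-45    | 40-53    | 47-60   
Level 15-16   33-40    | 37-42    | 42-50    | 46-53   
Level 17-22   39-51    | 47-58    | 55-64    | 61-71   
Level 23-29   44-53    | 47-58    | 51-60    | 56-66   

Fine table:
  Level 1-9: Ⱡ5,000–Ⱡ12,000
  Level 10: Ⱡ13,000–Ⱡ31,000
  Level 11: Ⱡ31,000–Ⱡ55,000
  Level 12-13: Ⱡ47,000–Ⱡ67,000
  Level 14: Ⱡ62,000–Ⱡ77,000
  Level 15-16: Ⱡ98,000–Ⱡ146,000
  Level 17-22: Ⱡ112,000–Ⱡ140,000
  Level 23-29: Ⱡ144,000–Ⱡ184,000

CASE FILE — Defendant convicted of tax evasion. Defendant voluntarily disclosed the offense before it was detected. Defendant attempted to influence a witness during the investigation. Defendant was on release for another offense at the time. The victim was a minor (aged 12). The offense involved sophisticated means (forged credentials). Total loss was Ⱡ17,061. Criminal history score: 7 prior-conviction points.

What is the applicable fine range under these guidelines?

Ⱡ112,000–Ⱡ140,000

Base offense level for tax evasion: 7.
§2 applies: 7 + 3 = 10.
§3 applies (level before this adjustment is 10 < 16, so +3): 10 + 3 = 13.
§4 applies (level before this adjustment is 13 ≥ 10, so +3): 13 + 3 = 16.
§5 applies: 16 + 2 = 18.
§6 applies: 18 − 1 = 17.
§7 applies: 17 + 2 = 19.
Final offense level: 19.
Level 19 falls in the 17-22 band.
Fine table: Level 17-22 → Ⱡ112,000–Ⱡ140,000.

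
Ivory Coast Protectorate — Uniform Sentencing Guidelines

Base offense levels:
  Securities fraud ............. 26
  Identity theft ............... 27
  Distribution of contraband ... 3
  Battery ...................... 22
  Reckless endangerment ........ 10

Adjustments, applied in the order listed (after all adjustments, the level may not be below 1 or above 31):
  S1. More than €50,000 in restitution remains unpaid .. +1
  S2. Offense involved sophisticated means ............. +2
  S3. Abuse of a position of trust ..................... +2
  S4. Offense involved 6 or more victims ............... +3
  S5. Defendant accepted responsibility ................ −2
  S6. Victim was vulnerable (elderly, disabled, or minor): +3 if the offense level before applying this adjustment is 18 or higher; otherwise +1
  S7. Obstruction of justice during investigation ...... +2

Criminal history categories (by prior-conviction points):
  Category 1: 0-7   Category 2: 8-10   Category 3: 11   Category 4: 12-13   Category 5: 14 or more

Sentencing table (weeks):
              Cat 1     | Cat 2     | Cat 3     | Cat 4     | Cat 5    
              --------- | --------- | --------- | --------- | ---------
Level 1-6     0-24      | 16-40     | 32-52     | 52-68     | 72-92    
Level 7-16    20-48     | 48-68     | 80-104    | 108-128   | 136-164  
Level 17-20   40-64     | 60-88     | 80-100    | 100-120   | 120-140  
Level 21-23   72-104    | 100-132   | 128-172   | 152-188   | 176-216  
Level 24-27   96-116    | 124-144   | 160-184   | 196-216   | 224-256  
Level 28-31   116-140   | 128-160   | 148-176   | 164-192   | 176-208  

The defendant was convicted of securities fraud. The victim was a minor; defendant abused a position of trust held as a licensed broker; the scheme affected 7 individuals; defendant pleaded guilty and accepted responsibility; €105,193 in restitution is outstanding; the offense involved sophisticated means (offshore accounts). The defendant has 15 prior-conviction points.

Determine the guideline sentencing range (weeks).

176-208 weeks

Base offense level for securities fraud: 26.
S1 applies: 26 + 1 = 27.
S2 applies: 27 + 2 = 29.
S3 applies: 29 + 2 = 31.
S4 applies: 31 + 3 = 34.
S5 applies: 34 − 2 = 32.
S6 applies (level before this adjustment is 32 ≥ 18, so +3): 32 + 3 = 35.
Level 35 exceeds the maximum of 31; capped at 31.
Final offense level: 31.
Criminal history: 15 prior points → Category 5 (14+).
Level 31 falls in the 28-31 band.
Grid: Level 28-31 × Category 5 = 176-208 weeks.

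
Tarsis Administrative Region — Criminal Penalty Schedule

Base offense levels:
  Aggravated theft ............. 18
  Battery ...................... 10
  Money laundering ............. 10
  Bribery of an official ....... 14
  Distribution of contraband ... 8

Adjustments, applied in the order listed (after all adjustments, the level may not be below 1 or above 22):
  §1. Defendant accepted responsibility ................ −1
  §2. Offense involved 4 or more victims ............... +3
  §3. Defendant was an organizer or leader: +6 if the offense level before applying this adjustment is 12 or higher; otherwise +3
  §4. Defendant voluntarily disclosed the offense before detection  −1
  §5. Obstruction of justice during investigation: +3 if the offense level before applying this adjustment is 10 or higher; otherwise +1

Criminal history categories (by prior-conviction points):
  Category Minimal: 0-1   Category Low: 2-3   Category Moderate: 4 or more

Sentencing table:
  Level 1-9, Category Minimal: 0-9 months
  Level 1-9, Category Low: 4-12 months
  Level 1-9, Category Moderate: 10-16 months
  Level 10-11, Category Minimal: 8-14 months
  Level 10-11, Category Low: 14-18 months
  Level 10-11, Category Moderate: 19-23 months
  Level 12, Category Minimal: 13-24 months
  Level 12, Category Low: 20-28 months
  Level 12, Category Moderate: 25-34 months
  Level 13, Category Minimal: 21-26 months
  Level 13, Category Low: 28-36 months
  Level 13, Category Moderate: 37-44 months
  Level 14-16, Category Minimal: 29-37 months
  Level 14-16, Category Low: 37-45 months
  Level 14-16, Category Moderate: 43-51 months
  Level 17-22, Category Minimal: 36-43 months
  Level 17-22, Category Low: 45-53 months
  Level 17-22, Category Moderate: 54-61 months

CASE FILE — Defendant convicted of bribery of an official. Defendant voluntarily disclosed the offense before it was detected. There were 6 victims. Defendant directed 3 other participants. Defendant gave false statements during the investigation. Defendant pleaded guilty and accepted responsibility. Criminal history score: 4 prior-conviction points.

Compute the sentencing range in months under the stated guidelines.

54-61 months

Base offense level for bribery of an official: 14.
§1 applies: 14 − 1 = 13.
§2 applies: 13 + 3 = 16.
§3 applies (level before this adjustment is 16 ≥ 12, so +6): 16 + 6 = 22.
§4 applies: 22 − 1 = 21.
§5 applies (level before this adjustment is 21 ≥ 10, so +3): 21 + 3 = 24.
Level 24 exceeds the maximum of 22; capped at 22.
Final offense level: 22.
Criminal history: 4 prior points → Category Moderate (4+).
Level 22 falls in the 17-22 band.
Grid: Level 17-22 × Category Moderate = 54-61 months.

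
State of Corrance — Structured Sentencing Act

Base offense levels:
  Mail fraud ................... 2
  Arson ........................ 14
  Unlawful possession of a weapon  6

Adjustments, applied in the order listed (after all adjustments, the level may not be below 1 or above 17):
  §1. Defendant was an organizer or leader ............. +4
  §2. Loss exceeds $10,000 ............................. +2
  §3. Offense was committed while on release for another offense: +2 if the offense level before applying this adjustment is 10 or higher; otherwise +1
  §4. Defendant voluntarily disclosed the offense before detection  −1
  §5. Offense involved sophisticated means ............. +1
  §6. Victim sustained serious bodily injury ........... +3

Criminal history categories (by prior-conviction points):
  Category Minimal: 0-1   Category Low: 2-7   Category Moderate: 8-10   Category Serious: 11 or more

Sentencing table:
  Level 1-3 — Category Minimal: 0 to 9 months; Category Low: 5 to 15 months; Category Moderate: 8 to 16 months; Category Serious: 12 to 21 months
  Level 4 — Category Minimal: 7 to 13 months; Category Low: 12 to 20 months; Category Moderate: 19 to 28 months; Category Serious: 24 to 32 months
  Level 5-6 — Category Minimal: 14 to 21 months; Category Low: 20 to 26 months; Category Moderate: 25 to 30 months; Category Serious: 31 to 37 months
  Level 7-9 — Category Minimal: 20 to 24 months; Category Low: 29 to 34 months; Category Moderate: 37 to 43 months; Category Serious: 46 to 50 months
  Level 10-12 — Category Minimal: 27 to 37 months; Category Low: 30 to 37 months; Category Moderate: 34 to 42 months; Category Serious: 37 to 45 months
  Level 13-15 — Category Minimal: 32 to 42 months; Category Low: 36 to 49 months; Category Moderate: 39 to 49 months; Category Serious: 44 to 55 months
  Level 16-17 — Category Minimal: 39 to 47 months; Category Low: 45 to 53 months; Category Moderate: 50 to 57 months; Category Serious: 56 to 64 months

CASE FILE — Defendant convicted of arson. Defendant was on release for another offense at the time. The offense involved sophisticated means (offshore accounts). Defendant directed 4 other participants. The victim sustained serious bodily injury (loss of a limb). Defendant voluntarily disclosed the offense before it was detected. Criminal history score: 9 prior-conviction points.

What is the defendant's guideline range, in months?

Base offense level for arson: 14.
§1 applies: 14 + 4 = 18.
§3 applies (level before this adjustment is 18 ≥ 10, so +2): 18 + 2 = 20.
§4 applies: 20 − 1 = 19.
§5 applies: 19 + 1 = 20.
§6 applies: 20 + 3 = 23.
Level 23 exceeds the maximum of 17; capped at 17.
Final offense level: 17.
Criminal history: 9 prior points → Category Moderate (8-10).
Level 17 falls in the 16-17 band.
Grid: Level 16-17 × Category Moderate = 50-57 months.

50-57 months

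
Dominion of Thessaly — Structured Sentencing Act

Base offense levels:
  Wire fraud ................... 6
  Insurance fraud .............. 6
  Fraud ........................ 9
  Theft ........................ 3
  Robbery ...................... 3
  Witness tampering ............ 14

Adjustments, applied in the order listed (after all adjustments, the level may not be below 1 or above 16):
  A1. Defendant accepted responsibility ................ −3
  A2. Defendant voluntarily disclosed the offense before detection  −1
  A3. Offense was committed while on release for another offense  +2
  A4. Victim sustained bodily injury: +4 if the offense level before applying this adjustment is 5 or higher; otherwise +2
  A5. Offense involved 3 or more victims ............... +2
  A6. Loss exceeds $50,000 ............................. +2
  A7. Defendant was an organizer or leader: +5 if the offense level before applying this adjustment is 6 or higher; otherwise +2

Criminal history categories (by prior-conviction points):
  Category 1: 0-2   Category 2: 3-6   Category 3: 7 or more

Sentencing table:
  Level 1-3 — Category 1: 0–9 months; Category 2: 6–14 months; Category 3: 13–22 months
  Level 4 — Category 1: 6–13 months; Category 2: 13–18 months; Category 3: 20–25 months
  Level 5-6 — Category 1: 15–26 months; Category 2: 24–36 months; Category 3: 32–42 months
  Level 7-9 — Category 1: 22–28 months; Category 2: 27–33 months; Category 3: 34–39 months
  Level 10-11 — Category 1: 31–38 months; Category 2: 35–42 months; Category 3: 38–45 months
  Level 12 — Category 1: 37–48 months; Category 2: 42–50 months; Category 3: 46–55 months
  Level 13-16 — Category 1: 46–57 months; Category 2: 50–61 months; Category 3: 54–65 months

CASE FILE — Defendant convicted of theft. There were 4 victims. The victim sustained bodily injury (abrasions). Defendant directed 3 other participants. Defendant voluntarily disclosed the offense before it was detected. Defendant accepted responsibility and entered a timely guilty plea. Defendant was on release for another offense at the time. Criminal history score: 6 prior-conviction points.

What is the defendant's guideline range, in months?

Base offense level for theft: 3.
A1 applies: 3 − 3 = 0.
A2 applies: 0 − 1 = -1.
A3 applies: -1 + 2 = 1.
A4 applies (level before this adjustment is 1 < 5, so +2): 1 + 2 = 3.
A5 applies: 3 + 2 = 5.
A6 does not apply.
A7 applies (level before this adjustment is 5 < 6, so +2): 5 + 2 = 7.
Final offense level: 7.
Criminal history: 6 prior points → Category 2 (3-6).
Level 7 falls in the 7-9 band.
Grid: Level 7-9 × Category 2 = 27-33 months.

27-33 months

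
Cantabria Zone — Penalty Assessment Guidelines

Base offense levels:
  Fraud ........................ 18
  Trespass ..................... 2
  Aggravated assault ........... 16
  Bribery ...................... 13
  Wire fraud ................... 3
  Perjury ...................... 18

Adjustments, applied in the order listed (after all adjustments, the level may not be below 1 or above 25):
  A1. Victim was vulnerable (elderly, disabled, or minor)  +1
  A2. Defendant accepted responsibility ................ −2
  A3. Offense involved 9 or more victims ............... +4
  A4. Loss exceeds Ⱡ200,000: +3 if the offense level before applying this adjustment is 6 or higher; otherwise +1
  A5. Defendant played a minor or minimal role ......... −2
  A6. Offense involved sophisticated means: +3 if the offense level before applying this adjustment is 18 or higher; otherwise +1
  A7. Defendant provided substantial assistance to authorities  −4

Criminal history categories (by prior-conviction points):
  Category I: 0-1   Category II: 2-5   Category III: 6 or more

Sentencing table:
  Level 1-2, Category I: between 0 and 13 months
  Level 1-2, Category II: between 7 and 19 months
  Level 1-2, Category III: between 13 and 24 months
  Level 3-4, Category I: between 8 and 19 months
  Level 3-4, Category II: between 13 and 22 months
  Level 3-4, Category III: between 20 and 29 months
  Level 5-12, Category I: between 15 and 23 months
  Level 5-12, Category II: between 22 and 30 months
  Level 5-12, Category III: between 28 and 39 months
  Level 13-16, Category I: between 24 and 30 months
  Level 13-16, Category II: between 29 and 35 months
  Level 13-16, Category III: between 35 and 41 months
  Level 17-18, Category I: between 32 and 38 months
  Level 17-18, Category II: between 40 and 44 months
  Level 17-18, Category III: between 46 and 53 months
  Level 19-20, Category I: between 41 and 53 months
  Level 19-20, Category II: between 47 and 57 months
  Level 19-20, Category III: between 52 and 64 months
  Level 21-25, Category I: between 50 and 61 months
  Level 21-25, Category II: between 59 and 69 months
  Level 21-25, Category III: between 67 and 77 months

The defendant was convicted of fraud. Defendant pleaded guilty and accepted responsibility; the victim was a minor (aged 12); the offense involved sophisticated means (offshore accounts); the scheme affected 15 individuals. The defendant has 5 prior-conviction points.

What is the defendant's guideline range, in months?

59-69 months

Base offense level for fraud: 18.
A1 applies: 18 + 1 = 19.
A2 applies: 19 − 2 = 17.
A3 applies: 17 + 4 = 21.
A4 does not apply.
A5 does not apply.
A6 applies (level before this adjustment is 21 ≥ 18, so +3): 21 + 3 = 24.
A7 does not apply.
Final offense level: 24.
Criminal history: 5 prior points → Category II (2-5).
Level 24 falls in the 21-25 band.
Grid: Level 21-25 × Category II = 59-69 months.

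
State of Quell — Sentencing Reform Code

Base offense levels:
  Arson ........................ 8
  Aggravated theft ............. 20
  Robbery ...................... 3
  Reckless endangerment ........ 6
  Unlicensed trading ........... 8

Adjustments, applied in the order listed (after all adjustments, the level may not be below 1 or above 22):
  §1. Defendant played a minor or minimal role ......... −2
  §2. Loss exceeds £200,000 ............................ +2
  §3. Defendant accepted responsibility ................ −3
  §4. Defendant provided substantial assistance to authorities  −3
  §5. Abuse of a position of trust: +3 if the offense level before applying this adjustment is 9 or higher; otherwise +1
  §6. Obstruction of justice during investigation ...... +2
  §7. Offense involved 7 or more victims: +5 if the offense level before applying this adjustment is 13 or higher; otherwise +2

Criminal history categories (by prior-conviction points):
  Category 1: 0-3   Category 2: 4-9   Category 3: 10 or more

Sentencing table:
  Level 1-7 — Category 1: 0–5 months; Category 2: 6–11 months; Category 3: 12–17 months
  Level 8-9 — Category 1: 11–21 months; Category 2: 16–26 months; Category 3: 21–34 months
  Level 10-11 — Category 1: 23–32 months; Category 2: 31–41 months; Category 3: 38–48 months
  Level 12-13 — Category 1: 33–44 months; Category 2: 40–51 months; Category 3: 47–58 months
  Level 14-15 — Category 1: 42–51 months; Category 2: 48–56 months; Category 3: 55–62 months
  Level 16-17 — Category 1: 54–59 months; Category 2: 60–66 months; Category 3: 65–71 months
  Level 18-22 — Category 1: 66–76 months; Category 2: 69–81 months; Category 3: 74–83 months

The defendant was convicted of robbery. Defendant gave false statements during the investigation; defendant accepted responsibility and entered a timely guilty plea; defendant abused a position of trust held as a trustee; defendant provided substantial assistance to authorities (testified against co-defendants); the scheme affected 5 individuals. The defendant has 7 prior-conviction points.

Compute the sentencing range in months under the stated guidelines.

6-11 months

Base offense level for robbery: 3.
§2 does not apply.
§3 applies: 3 − 3 = 0.
§4 applies: 0 − 3 = -3.
§5 applies (level before this adjustment is -3 < 9, so +1): -3 + 1 = -2.
§6 applies: -2 + 2 = 0.
Level 0 is below the minimum of 1; floored at 1.
Final offense level: 1.
Criminal history: 7 prior points → Category 2 (4-9).
Level 1 falls in the 1-7 band.
Grid: Level 1-7 × Category 2 = 6-11 months.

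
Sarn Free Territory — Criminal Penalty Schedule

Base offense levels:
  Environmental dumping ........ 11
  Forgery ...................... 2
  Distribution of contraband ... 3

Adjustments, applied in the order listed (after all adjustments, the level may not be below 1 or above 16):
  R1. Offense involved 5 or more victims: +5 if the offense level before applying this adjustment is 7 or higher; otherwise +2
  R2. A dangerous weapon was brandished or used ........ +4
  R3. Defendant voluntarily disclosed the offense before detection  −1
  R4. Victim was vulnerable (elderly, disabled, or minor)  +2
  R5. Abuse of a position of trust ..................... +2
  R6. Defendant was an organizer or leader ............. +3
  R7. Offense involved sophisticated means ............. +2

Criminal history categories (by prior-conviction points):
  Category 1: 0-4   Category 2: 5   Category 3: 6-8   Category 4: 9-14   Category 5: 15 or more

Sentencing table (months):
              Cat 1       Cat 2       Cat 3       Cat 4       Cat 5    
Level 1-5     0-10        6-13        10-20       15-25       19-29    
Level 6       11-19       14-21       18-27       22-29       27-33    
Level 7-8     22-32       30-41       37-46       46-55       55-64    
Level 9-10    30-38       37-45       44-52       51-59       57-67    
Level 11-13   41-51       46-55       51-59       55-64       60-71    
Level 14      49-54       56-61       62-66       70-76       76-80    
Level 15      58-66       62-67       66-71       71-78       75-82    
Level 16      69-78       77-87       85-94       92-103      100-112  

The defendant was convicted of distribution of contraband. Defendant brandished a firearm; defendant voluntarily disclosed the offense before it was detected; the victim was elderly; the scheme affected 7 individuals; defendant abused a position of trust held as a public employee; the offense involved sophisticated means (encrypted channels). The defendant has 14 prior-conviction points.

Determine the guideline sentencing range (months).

70-76 months

Base offense level for distribution of contraband: 3.
R1 applies (level before this adjustment is 3 < 7, so +2): 3 + 2 = 5.
R2 applies: 5 + 4 = 9.
R3 applies: 9 − 1 = 8.
R4 applies: 8 + 2 = 10.
R5 applies: 10 + 2 = 12.
R6 does not apply.
R7 applies: 12 + 2 = 14.
Final offense level: 14.
Criminal history: 14 prior points → Category 4 (9-14).
Level 14 falls in the 14 band.
Grid: Level 14 × Category 4 = 70-76 months.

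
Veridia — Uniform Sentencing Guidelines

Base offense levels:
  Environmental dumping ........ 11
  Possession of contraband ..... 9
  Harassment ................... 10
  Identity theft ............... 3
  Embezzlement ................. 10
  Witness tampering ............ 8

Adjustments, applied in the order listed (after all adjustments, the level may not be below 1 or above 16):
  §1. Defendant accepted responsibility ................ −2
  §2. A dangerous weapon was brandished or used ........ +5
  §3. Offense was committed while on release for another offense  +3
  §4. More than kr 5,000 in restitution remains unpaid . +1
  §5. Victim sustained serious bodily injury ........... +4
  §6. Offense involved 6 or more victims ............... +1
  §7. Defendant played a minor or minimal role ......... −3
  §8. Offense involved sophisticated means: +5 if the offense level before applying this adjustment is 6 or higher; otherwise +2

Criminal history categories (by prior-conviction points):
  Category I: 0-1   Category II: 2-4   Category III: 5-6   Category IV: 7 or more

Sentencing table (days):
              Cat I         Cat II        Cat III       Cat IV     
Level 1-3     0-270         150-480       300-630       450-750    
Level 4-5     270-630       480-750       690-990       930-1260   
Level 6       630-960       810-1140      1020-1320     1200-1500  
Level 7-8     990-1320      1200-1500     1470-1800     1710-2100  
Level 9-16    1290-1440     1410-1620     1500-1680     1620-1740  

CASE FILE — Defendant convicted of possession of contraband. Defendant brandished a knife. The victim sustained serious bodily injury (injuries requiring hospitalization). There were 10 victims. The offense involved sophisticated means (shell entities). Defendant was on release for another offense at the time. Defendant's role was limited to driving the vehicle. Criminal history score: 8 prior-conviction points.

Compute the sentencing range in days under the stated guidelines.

Base offense level for possession of contraband: 9.
§1 does not apply.
§2 applies: 9 + 5 = 14.
§3 applies: 14 + 3 = 17.
§4 does not apply.
§5 applies: 17 + 4 = 21.
§6 applies: 21 + 1 = 22.
§7 applies: 22 − 3 = 19.
§8 applies (level before this adjustment is 19 ≥ 6, so +5): 19 + 5 = 24.
Level 24 exceeds the maximum of 16; capped at 16.
Final offense level: 16.
Criminal history: 8 prior points → Category IV (7+).
Level 16 falls in the 9-16 band.
Grid: Level 9-16 × Category IV = 1620-1740 days.

1620-1740 days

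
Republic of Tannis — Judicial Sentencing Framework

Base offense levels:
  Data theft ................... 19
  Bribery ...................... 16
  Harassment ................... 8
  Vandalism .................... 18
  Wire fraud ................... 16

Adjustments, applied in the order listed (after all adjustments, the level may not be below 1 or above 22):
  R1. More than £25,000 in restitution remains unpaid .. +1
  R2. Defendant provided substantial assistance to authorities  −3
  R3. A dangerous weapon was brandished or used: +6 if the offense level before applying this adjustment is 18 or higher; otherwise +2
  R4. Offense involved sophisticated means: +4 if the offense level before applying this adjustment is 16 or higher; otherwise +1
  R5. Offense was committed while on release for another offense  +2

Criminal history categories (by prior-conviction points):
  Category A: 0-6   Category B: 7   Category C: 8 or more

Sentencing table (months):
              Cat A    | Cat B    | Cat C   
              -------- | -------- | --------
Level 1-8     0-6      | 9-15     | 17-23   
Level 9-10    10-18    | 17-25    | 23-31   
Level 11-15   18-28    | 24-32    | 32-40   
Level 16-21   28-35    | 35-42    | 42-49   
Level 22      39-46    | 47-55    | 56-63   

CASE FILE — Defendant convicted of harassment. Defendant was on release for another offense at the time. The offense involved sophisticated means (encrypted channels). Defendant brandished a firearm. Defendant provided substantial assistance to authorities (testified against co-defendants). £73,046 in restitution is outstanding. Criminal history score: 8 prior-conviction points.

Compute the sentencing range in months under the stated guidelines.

Base offense level for harassment: 8.
R1 applies: 8 + 1 = 9.
R2 applies: 9 − 3 = 6.
R3 applies (level before this adjustment is 6 < 18, so +2): 6 + 2 = 8.
R4 applies (level before this adjustment is 8 < 16, so +1): 8 + 1 = 9.
R5 applies: 9 + 2 = 11.
Final offense level: 11.
Criminal history: 8 prior points → Category C (8+).
Level 11 falls in the 11-15 band.
Grid: Level 11-15 × Category C = 32-40 months.

32-40 months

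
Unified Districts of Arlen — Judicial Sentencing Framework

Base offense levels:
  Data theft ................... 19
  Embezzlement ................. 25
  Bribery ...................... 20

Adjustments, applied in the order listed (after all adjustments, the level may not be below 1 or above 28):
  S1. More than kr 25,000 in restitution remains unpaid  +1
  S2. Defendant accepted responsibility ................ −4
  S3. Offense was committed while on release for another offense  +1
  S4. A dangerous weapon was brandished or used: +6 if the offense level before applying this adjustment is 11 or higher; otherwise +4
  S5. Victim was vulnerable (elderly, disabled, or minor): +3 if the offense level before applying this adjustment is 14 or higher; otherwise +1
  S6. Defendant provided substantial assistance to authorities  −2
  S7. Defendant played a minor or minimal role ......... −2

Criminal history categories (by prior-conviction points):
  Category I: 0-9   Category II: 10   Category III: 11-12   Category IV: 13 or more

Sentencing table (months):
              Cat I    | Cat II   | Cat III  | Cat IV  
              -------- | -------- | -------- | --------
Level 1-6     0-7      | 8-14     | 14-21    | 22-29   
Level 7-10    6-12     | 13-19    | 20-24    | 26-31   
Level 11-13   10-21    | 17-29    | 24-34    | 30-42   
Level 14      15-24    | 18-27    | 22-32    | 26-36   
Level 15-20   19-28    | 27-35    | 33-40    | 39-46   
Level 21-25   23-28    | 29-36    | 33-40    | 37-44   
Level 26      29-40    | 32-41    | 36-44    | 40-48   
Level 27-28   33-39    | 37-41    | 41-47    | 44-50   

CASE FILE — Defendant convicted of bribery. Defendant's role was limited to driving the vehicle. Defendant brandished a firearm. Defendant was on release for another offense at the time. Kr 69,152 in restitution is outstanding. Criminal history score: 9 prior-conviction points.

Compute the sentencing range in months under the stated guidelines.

Base offense level for bribery: 20.
S1 applies: 20 + 1 = 21.
S3 applies: 21 + 1 = 22.
S4 applies (level before this adjustment is 22 ≥ 11, so +6): 22 + 6 = 28.
S5 does not apply.
S6 does not apply.
S7 applies: 28 − 2 = 26.
Final offense level: 26.
Criminal history: 9 prior points → Category I (0-9).
Level 26 falls in the 26 band.
Grid: Level 26 × Category I = 29-40 months.

29-40 months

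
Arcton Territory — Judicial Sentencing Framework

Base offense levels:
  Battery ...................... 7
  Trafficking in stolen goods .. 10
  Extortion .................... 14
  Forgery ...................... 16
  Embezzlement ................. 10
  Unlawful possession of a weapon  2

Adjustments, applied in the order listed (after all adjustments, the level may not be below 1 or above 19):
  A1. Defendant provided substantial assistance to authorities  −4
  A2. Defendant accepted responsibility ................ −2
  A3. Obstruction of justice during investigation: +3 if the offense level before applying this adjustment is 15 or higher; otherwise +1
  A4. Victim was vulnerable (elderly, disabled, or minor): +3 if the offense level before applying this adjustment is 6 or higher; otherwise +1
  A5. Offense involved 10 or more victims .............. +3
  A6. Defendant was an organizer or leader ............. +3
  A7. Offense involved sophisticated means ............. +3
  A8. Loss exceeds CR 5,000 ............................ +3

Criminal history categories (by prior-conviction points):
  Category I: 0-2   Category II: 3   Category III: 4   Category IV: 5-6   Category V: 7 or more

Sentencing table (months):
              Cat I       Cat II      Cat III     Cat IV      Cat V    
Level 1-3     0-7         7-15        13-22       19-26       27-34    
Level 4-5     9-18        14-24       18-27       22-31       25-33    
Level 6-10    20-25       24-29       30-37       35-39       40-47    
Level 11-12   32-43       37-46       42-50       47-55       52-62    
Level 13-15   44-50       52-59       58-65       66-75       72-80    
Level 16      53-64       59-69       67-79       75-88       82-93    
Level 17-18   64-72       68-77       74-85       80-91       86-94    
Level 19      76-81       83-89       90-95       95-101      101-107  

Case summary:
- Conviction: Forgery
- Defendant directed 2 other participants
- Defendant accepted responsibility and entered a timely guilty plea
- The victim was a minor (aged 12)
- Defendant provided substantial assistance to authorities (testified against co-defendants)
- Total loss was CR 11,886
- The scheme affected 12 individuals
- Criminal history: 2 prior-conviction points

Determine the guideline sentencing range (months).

Base offense level for forgery: 16.
A1 applies: 16 − 4 = 12.
A2 applies: 12 − 2 = 10.
A4 applies (level before this adjustment is 10 ≥ 6, so +3): 10 + 3 = 13.
A5 applies: 13 + 3 = 16.
A6 applies: 16 + 3 = 19.
A8 applies: 19 + 3 = 22.
Level 22 exceeds the maximum of 19; capped at 19.
Final offense level: 19.
Criminal history: 2 prior points → Category I (0-2).
Level 19 falls in the 19 band.
Grid: Level 19 × Category I = 76-81 months.

76-81 months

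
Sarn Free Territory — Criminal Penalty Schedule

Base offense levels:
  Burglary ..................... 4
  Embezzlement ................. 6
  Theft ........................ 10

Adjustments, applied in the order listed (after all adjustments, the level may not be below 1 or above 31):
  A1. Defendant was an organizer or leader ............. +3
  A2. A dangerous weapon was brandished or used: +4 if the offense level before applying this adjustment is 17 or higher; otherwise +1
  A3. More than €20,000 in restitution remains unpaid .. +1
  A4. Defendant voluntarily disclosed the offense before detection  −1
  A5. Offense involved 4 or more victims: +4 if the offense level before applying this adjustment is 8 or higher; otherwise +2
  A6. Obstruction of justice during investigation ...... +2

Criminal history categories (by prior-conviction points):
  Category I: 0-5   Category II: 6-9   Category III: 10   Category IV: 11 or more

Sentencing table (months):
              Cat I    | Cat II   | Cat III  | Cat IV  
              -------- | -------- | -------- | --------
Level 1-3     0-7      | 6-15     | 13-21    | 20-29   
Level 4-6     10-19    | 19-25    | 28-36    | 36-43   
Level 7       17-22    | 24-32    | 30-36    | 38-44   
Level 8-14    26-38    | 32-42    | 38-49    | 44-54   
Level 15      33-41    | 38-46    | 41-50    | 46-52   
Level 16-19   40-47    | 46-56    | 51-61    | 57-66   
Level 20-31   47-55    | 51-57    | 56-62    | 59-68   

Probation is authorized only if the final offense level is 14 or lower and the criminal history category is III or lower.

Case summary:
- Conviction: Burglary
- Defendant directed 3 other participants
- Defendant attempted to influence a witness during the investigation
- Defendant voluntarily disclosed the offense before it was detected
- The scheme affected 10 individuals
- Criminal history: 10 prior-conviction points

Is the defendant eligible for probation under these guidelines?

Yes

Base offense level for burglary: 4.
A1 applies: 4 + 3 = 7.
A4 applies: 7 − 1 = 6.
A5 applies (level before this adjustment is 6 < 8, so +2): 6 + 2 = 8.
A6 applies: 8 + 2 = 10.
Final offense level: 10.
Criminal history: 10 prior points → Category III (10).
Level 10 falls in the 8-14 band.
Grid: Level 8-14 × Category III = 38-49 months.
Probation check: level 10 ≤ 14 and category III ≤ III → eligible.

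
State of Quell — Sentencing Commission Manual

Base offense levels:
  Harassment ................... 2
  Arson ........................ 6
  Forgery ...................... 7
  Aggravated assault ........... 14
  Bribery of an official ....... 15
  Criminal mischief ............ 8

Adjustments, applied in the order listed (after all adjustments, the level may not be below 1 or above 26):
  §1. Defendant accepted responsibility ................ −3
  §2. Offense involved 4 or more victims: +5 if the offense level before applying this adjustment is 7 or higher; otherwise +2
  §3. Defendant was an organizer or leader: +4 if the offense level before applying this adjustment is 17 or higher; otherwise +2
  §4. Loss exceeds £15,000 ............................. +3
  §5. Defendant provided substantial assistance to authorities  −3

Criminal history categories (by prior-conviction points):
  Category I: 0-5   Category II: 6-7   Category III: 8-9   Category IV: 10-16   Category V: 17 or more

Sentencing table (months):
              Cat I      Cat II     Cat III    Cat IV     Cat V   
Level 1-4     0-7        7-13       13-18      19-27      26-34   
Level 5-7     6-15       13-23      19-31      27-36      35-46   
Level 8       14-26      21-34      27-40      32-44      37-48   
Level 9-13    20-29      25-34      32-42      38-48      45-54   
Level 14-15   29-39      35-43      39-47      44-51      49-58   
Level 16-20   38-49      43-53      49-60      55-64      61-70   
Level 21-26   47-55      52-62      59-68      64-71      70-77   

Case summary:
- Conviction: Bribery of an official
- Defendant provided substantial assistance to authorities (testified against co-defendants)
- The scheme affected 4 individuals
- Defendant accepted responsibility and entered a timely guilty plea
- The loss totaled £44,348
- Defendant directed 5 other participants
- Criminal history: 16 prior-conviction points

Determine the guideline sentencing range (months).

64-71 months

Base offense level for bribery of an official: 15.
§1 applies: 15 − 3 = 12.
§2 applies (level before this adjustment is 12 ≥ 7, so +5): 12 + 5 = 17.
§3 applies (level before this adjustment is 17 ≥ 17, so +4): 17 + 4 = 21.
§4 applies: 21 + 3 = 24.
§5 applies: 24 − 3 = 21.
Final offense level: 21.
Criminal history: 16 prior points → Category IV (10-16).
Level 21 falls in the 21-26 band.
Grid: Level 21-26 × Category IV = 64-71 months.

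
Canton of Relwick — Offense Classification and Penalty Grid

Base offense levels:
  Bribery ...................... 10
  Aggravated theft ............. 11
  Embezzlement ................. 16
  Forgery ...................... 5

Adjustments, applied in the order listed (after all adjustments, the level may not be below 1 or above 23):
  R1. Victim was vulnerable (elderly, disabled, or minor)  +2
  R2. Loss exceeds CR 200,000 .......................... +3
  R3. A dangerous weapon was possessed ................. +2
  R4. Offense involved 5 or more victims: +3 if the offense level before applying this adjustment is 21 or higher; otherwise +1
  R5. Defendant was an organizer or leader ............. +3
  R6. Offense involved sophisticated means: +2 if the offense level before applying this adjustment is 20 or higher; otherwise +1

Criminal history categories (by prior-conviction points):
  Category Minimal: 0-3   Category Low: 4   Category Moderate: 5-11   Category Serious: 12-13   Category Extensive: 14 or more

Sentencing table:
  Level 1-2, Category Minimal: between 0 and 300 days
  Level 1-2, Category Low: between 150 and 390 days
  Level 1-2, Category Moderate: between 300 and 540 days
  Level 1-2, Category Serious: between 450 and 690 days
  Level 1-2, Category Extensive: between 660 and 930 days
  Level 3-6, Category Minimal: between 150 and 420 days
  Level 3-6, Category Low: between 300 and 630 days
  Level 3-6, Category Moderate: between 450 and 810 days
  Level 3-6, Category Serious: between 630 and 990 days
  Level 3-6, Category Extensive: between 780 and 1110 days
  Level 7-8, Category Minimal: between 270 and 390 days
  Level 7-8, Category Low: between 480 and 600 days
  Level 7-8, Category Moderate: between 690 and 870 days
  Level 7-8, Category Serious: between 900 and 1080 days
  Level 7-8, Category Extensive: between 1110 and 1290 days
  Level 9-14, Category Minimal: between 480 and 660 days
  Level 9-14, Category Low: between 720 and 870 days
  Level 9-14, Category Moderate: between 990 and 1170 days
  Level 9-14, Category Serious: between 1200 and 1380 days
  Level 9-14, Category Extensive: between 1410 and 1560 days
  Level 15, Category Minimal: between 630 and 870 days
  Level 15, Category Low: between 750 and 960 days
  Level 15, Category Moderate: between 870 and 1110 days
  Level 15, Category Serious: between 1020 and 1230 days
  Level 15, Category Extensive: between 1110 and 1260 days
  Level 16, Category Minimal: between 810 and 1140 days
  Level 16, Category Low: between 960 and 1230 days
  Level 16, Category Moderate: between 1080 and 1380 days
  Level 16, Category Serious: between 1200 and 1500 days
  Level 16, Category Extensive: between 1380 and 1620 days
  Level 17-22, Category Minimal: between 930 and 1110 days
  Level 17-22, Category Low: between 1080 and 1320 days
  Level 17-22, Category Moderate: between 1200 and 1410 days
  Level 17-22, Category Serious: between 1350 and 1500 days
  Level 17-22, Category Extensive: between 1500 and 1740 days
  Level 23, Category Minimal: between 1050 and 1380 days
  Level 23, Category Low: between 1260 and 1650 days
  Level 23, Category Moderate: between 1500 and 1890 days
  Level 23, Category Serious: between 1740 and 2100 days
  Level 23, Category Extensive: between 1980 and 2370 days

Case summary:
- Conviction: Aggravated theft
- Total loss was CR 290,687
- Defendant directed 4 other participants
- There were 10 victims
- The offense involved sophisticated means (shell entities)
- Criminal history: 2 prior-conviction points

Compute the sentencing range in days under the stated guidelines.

Base offense level for aggravated theft: 11.
R2 applies: 11 + 3 = 14.
R4 applies (level before this adjustment is 14 < 21, so +1): 14 + 1 = 15.
R5 applies: 15 + 3 = 18.
R6 applies (level before this adjustment is 18 < 20, so +1): 18 + 1 = 19.
Final offense level: 19.
Criminal history: 2 prior points → Category Minimal (0-3).
Level 19 falls in the 17-22 band.
Grid: Level 17-22 × Category Minimal = 930-1110 days.

930-1110 days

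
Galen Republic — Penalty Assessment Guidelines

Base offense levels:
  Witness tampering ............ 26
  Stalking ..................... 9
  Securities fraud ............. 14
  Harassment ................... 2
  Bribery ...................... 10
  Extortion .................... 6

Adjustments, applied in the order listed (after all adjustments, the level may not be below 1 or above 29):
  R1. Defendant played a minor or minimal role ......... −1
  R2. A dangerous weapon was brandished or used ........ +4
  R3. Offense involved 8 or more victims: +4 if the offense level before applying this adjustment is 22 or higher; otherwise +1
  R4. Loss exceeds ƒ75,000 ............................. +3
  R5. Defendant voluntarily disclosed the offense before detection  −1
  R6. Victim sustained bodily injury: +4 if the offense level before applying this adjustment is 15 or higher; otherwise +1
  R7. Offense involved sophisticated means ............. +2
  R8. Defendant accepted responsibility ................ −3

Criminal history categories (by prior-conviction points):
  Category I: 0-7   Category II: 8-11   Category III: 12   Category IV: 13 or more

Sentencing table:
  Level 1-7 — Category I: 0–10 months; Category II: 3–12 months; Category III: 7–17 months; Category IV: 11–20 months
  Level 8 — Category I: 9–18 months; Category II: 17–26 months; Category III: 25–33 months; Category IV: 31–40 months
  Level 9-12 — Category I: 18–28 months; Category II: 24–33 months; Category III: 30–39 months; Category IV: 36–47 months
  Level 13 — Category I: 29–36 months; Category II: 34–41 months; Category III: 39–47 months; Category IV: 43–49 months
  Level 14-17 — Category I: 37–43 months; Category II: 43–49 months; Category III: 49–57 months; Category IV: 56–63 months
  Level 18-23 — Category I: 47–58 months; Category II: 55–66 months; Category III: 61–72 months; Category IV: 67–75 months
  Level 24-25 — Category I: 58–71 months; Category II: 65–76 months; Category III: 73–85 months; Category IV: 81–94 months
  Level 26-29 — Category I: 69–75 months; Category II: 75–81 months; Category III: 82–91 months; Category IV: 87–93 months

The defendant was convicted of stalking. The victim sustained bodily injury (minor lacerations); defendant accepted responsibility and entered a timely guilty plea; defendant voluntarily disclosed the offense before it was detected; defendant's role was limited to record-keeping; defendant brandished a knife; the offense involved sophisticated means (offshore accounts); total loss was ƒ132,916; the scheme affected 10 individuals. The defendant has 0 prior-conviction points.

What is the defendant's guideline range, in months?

Base offense level for stalking: 9.
R1 applies: 9 − 1 = 8.
R2 applies: 8 + 4 = 12.
R3 applies (level before this adjustment is 12 < 22, so +1): 12 + 1 = 13.
R4 applies: 13 + 3 = 16.
R5 applies: 16 − 1 = 15.
R6 applies (level before this adjustment is 15 ≥ 15, so +4): 15 + 4 = 19.
R7 applies: 19 + 2 = 21.
R8 applies: 21 − 3 = 18.
Final offense level: 18.
Criminal history: 0 prior points → Category I (0-7).
Level 18 falls in the 18-23 band.
Grid: Level 18-23 × Category I = 47-58 months.

47-58 months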